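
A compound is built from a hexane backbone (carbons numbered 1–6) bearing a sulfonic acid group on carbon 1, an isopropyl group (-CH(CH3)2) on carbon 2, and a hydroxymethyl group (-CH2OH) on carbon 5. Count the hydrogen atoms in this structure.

Atom tally by fragment:
  HO3SCH2 → C:1 H:3 S:1 O:3
  CH(CH(CH3)2) → C:4 H:8
  CH2 → C:1 H:2
  CH2 → C:1 H:2
  CH(CH2OH) → C:2 H:4 O:1
  CH3 → C:1 H:3
Element totals:
  C: 10
  H: 22
  O: 4
  S: 1

22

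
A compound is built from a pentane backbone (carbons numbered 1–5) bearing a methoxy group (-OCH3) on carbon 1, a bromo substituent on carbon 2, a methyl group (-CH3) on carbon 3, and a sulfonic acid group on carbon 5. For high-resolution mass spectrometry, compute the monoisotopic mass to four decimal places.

Atom tally by fragment:
  CH3OCH2 → C:2 H:5 O:1
  CH(Br) → C:1 H:1 Br:1
  CH(CH3) → C:2 H:4
  CH2 → C:1 H:2
  CH2SO3H → C:1 H:3 S:1 O:3
Element totals:
  C: 7
  H: 15
  Br: 1
  O: 4
  S: 1
Molecular formula: C7H15BrO4S.
  M = 7(12.0) + 15(1.007825) + 78.918338 + 4(15.994915) + 31.972071
    = 84.000000 + 15.117375 + 78.918338 + 63.979660 + 31.972071 = 273.987444

273.9874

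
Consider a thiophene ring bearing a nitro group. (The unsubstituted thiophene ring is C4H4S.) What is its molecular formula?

Atom tally by fragment:
  thiophene ring core → C:4 H:4 S:1
  (− 1 ring H displaced by substituents)
  + NO2 → N:1 O:2
Element totals:
  C: 4
  H: 3
  N: 1
  O: 2
  S: 1

C4H3NO2S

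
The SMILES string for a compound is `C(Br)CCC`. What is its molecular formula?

C4H9Br

Atom tally by fragment:
  BrCH2 → C:1 H:2 Br:1
  CH2 → C:1 H:2
  CH2 → C:1 H:2
  CH3 → C:1 H:3
Element totals:
  C: 4
  H: 9
  Br: 1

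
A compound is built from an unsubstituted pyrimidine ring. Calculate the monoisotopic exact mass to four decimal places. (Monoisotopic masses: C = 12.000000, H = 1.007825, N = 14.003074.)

80.0374

Atom tally by fragment:
  pyrimidine ring core → C:4 H:4 N:2
Element totals:
  C: 4
  H: 4
  N: 2
Molecular formula: C4H4N2.
  M = 4(12.0) + 4(1.007825) + 2(14.003074)
    = 48.000000 + 4.031300 + 28.006148 = 80.037448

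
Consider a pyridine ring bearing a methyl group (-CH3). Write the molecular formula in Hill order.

C6H7N

Atom tally by fragment:
  pyridine ring core → C:5 H:5 N:1
  (− 1 ring H displaced by substituents)
  + CH3 → C:1 H:3
Element totals:
  C: 6
  H: 7
  N: 1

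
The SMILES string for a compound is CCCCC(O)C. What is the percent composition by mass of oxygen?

15.66%

Atom tally by fragment:
  CH3 → C:1 H:3
  CH2 → C:1 H:2
  CH2 → C:1 H:2
  CH2 → C:1 H:2
  CH(OH) → C:1 H:2 O:1
  CH3 → C:1 H:3
Element totals:
  C: 6
  H: 14
  O: 1
Molecular formula: C6H14O.
Molar mass = 102.177 g/mol.
Mass from O: 1 × 15.999 = 15.999 g/mol.
%O = 15.999 / 102.177 × 100 = 15.66%.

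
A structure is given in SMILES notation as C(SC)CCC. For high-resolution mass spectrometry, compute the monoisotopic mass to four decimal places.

Atom tally by fragment:
  CH3SCH2 → C:2 H:5 S:1
  CH2 → C:1 H:2
  CH2 → C:1 H:2
  CH3 → C:1 H:3
Element totals:
  C: 5
  H: 12
  S: 1
Molecular formula: C5H12S.
  M = 5(12.0) + 12(1.007825) + 31.972071
    = 60.000000 + 12.093900 + 31.972071 = 104.065971

104.0660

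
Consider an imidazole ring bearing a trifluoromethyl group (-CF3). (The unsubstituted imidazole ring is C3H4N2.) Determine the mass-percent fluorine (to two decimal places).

Atom tally by fragment:
  imidazole ring core → C:3 H:4 N:2
  (− 1 ring H displaced by substituents)
  + CF3 → C:1 F:3
Element totals:
  C: 4
  H: 3
  F: 3
  N: 2
Molecular formula: C4H3F3N2.
Molar mass = 136.076 g/mol.
Mass from F: 3 × 18.998 = 56.994 g/mol.
%F = 56.994 / 136.076 × 100 = 41.88%.

41.88%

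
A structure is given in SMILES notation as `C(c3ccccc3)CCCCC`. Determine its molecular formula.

C12H18

Atom tally by fragment:
  C6H5CH2 → C:7 H:7
  CH2 → C:1 H:2
  CH2 → C:1 H:2
  CH2 → C:1 H:2
  CH2 → C:1 H:2
  CH3 → C:1 H:3
Element totals:
  C: 12
  H: 18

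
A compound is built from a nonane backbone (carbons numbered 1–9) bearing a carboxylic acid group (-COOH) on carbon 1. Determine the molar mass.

Atom tally by fragment:
  HOOCCH2 → C:2 H:3 O:2
  CH2 → C:1 H:2
  CH2 → C:1 H:2
  CH2 → C:1 H:2
  CH2 → C:1 H:2
  CH2 → C:1 H:2
  CH2 → C:1 H:2
  CH2 → C:1 H:2
  CH3 → C:1 H:3
Element totals:
  C: 10
  H: 20
  O: 2
Molecular formula: C10H20O2.
  M = 10(12.011) + 20(1.008) + 2(15.999)
    = 120.110 + 20.160 + 31.998 = 172.268

172.27 g/mol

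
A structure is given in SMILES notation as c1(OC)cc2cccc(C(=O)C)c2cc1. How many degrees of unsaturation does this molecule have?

8

Atom tally by fragment:
  naphthalene ring system core → C:10 H:8
  (− 2 ring H displaced by substituents)
  + OCH3 → C:1 H:3 O:1
  + COCH3 → C:2 H:3 O:1
Element totals:
  C: 13
  H: 12
  O: 2
Molecular formula: C13H12O2.
DoU = (2C + 2 + N − H − X) / 2 = (2·13 + 2 + 0 − 12 − 0) / 2 = 8.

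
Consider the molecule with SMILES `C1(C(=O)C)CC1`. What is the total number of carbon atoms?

Atom tally by fragment:
  cyclopropane ring core → C:3 H:6
  (− 1 ring H displaced by substituents)
  + COCH3 → C:2 H:3 O:1
Element totals:
  C: 5
  H: 8
  O: 1

5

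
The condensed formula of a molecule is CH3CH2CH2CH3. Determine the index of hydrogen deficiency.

Atom tally by fragment:
  CH3 → C:1 H:3
  CH2 → C:1 H:2
  CH2 → C:1 H:2
  CH3 → C:1 H:3
Element totals:
  C: 4
  H: 10
Molecular formula: C4H10.
DoU = (2C + 2 + N − H − X) / 2 = (2·4 + 2 + 0 − 10 − 0) / 2 = 0.

0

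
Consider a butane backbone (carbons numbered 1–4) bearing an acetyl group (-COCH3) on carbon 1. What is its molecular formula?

Atom tally by fragment:
  CH3COCH2 → C:3 H:5 O:1
  CH2 → C:1 H:2
  CH2 → C:1 H:2
  CH3 → C:1 H:3
Element totals:
  C: 6
  H: 12
  O: 1

C6H12O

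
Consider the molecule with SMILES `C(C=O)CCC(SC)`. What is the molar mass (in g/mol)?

132.22 g/mol

Atom tally by fragment:
  OHCCH2 → C:2 H:3 O:1
  CH2 → C:1 H:2
  CH2 → C:1 H:2
  CH2SCH3 → C:2 H:5 S:1
Element totals:
  C: 6
  H: 12
  O: 1
  S: 1
Molecular formula: C6H12OS.
  M = 6(12.011) + 12(1.008) + 15.999 + 32.06
    = 72.066 + 12.096 + 15.999 + 32.060 = 132.221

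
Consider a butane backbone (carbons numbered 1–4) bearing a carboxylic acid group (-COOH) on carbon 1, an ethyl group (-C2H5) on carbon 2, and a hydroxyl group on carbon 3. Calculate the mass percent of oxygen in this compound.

32.83%

Atom tally by fragment:
  HOOCCH2 → C:2 H:3 O:2
  CH(C2H5) → C:3 H:6
  CH(OH) → C:1 H:2 O:1
  CH3 → C:1 H:3
Element totals:
  C: 7
  H: 14
  O: 3
Molecular formula: C7H14O3.
Molar mass = 146.186 g/mol.
Mass from O: 3 × 15.999 = 47.997 g/mol.
%O = 47.997 / 146.186 × 100 = 32.83%.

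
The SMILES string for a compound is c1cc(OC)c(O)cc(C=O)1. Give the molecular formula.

Atom tally by fragment:
  benzene ring core → C:6 H:6
  (− 3 ring H displaced by substituents)
  + OCH3 → C:1 H:3 O:1
  + OH → O:1 H:1
  + CHO → C:1 H:1 O:1
Element totals:
  C: 8
  H: 8
  O: 3

C8H8O3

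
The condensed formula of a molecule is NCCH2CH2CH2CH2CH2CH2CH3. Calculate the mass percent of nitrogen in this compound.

11.19%

Atom tally by fragment:
  NCCH2 → C:2 H:2 N:1
  CH2 → C:1 H:2
  CH2 → C:1 H:2
  CH2 → C:1 H:2
  CH2 → C:1 H:2
  CH2 → C:1 H:2
  CH3 → C:1 H:3
Element totals:
  C: 8
  H: 15
  N: 1
Molecular formula: C8H15N.
Molar mass = 125.215 g/mol.
Mass from N: 1 × 14.007 = 14.007 g/mol.
%N = 14.007 / 125.215 × 100 = 11.19%.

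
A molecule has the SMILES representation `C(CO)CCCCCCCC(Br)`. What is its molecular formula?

Atom tally by fragment:
  HOCH2CH2 → C:2 H:5 O:1
  CH2 → C:1 H:2
  CH2 → C:1 H:2
  CH2 → C:1 H:2
  CH2 → C:1 H:2
  CH2 → C:1 H:2
  CH2 → C:1 H:2
  CH2 → C:1 H:2
  CH2Br → C:1 H:2 Br:1
Element totals:
  C: 10
  H: 21
  Br: 1
  O: 1

C10H21BrO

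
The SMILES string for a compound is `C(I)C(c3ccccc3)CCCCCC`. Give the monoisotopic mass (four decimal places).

316.0688

Atom tally by fragment:
  ICH2 → C:1 H:2 I:1
  CH(C6H5) → C:7 H:6
  CH2 → C:1 H:2
  CH2 → C:1 H:2
  CH2 → C:1 H:2
  CH2 → C:1 H:2
  CH2 → C:1 H:2
  CH3 → C:1 H:3
Element totals:
  C: 14
  H: 21
  I: 1
Molecular formula: C14H21I.
  M = 14(12.0) + 21(1.007825) + 126.904472
    = 168.000000 + 21.164325 + 126.904472 = 316.068797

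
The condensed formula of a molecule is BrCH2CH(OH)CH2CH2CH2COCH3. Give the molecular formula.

C7H13BrO2

Atom tally by fragment:
  BrCH2 → C:1 H:2 Br:1
  CH(OH) → C:1 H:2 O:1
  CH2 → C:1 H:2
  CH2 → C:1 H:2
  CH2COCH3 → C:3 H:5 O:1
Element totals:
  C: 7
  H: 13
  Br: 1
  O: 2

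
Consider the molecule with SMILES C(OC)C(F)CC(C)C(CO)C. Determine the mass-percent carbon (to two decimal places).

60.65%

Atom tally by fragment:
  CH3OCH2 → C:2 H:5 O:1
  CH(F) → C:1 H:1 F:1
  CH2 → C:1 H:2
  CH(CH3) → C:2 H:4
  CH(CH2OH) → C:2 H:4 O:1
  CH3 → C:1 H:3
Element totals:
  C: 9
  H: 19
  F: 1
  O: 2
Molecular formula: C9H19FO2.
Molar mass = 178.247 g/mol.
Mass from C: 9 × 12.011 = 108.099 g/mol.
%C = 108.099 / 178.247 × 100 = 60.65%.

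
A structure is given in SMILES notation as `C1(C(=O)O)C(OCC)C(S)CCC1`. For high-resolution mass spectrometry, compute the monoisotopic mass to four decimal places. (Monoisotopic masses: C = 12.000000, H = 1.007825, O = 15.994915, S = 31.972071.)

204.0820

Atom tally by fragment:
  cyclohexane ring core → C:6 H:12
  (− 3 ring H displaced by substituents)
  + COOH → C:1 H:1 O:2
  + OC2H5 → C:2 H:5 O:1
  + SH → S:1 H:1
Element totals:
  C: 9
  H: 16
  O: 3
  S: 1
Molecular formula: C9H16O3S.
  M = 9(12.0) + 16(1.007825) + 3(15.994915) + 31.972071
    = 108.000000 + 16.125200 + 47.984745 + 31.972071 = 204.082016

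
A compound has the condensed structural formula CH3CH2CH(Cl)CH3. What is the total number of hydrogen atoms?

Atom tally by fragment:
  CH3 → C:1 H:3
  CH2 → C:1 H:2
  CH(Cl) → C:1 H:1 Cl:1
  CH3 → C:1 H:3
Element totals:
  C: 4
  H: 9
  Cl: 1

9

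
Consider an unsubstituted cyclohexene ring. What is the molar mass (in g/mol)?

Atom tally by fragment:
  cyclohexene ring core → C:6 H:10
Element totals:
  C: 6
  H: 10
Molecular formula: C6H10.
  M = 6(12.011) + 10(1.008)
    = 72.066 + 10.080 = 82.146

82.15 g/mol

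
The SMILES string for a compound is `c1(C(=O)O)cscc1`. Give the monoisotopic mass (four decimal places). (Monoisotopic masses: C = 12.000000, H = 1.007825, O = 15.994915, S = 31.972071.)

Atom tally by fragment:
  thiophene ring core → C:4 H:4 S:1
  (− 1 ring H displaced by substituents)
  + COOH → C:1 H:1 O:2
Element totals:
  C: 5
  H: 4
  O: 2
  S: 1
Molecular formula: C5H4O2S.
  M = 5(12.0) + 4(1.007825) + 2(15.994915) + 31.972071
    = 60.000000 + 4.031300 + 31.989830 + 31.972071 = 127.993201

127.9932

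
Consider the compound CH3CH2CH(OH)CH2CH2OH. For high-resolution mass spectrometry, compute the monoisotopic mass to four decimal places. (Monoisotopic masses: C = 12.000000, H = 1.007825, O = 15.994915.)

Element totals:
  C: 5
  H: 12
  O: 2
Molecular formula: C5H12O2.
  M = 5(12.0) + 12(1.007825) + 2(15.994915)
    = 60.000000 + 12.093900 + 31.989830 = 104.083730

104.0837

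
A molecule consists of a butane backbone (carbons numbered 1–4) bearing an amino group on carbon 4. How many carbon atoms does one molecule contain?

Atom tally by fragment:
  CH3 → C:1 H:3
  CH2 → C:1 H:2
  CH2 → C:1 H:2
  CH2NH2 → C:1 H:4 N:1
Element totals:
  C: 4
  H: 11
  N: 1

4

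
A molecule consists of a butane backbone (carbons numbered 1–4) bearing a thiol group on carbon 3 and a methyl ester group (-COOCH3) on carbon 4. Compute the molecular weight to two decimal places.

148.22 g/mol

Atom tally by fragment:
  CH3 → C:1 H:3
  CH2 → C:1 H:2
  CH(SH) → C:1 H:2 S:1
  CH2COOCH3 → C:3 H:5 O:2
Element totals:
  C: 6
  H: 12
  O: 2
  S: 1
Molecular formula: C6H12O2S.
  M = 6(12.011) + 12(1.008) + 2(15.999) + 32.06
    = 72.066 + 12.096 + 31.998 + 32.060 = 148.220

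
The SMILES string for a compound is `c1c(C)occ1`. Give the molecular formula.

C5H6O

Atom tally by fragment:
  furan ring core → C:4 H:4 O:1
  (− 1 ring H displaced by substituents)
  + CH3 → C:1 H:3
Element totals:
  C: 5
  H: 6
  O: 1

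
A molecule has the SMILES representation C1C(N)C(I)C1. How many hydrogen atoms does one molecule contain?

8

Atom tally by fragment:
  cyclobutane ring core → C:4 H:8
  (− 2 ring H displaced by substituents)
  + NH2 → N:1 H:2
  + I → I:1
Element totals:
  C: 4
  H: 8
  I: 1
  N: 1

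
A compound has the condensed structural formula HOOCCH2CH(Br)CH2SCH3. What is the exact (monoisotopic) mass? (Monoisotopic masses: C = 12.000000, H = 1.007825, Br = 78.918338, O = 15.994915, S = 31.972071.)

211.9507

Element totals:
  C: 5
  H: 9
  Br: 1
  O: 2
  S: 1
Molecular formula: C5H9BrO2S.
  M = 5(12.0) + 9(1.007825) + 78.918338 + 2(15.994915) + 31.972071
    = 60.000000 + 9.070425 + 78.918338 + 31.989830 + 31.972071 = 211.950664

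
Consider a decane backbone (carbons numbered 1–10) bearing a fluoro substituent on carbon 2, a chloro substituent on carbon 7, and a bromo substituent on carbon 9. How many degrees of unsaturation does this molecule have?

Atom tally by fragment:
  CH3 → C:1 H:3
  CH(F) → C:1 H:1 F:1
  CH2 → C:1 H:2
  CH2 → C:1 H:2
  CH2 → C:1 H:2
  CH2 → C:1 H:2
  CH(Cl) → C:1 H:1 Cl:1
  CH2 → C:1 H:2
  CH(Br) → C:1 H:1 Br:1
  CH3 → C:1 H:3
Element totals:
  C: 10
  H: 19
  Br: 1
  Cl: 1
  F: 1
Molecular formula: C10H19BrClF.
DoU = (2C + 2 + N − H − X) / 2 = (2·10 + 2 + 0 − 19 − 3) / 2 = 0.

0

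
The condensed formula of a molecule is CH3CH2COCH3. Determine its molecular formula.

Atom tally by fragment:
  CH3 → C:1 H:3
  CH2COCH3 → C:3 H:5 O:1
Element totals:
  C: 4
  H: 8
  O: 1

C4H8O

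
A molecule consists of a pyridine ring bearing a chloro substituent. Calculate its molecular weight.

113.54 g/mol

Atom tally by fragment:
  pyridine ring core → C:5 H:5 N:1
  (− 1 ring H displaced by substituents)
  + Cl → Cl:1
Element totals:
  C: 5
  H: 4
  Cl: 1
  N: 1
Molecular formula: C5H4ClN.
  M = 5(12.011) + 4(1.008) + 35.45 + 14.007
    = 60.055 + 4.032 + 35.450 + 14.007 = 113.544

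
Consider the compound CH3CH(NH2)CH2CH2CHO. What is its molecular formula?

C5H11NO

Atom tally by fragment:
  CH3 → C:1 H:3
  CH(NH2) → C:1 H:3 N:1
  CH2 → C:1 H:2
  CH2CHO → C:2 H:3 O:1
Element totals:
  C: 5
  H: 11
  N: 1
  O: 1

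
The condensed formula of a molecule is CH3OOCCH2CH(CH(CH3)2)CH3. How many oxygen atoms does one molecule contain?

2

Atom tally by fragment:
  CH3OOCCH2 → C:3 H:5 O:2
  CH(CH(CH3)2) → C:4 H:8
  CH3 → C:1 H:3
Element totals:
  C: 8
  H: 16
  O: 2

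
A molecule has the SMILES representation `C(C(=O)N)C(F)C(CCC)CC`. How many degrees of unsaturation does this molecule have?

1

Atom tally by fragment:
  H2NOCCH2 → C:2 H:4 O:1 N:1
  CH(F) → C:1 H:1 F:1
  CH(CH2CH2CH3) → C:4 H:8
  CH2 → C:1 H:2
  CH3 → C:1 H:3
Element totals:
  C: 9
  H: 18
  F: 1
  N: 1
  O: 1
Molecular formula: C9H18FNO.
DoU = (2C + 2 + N − H − X) / 2 = (2·9 + 2 + 1 − 18 − 1) / 2 = 1.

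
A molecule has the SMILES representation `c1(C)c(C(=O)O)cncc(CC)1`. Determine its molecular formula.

C9H11NO2

Atom tally by fragment:
  pyridine ring core → C:5 H:5 N:1
  (− 3 ring H displaced by substituents)
  + CH3 → C:1 H:3
  + COOH → C:1 H:1 O:2
  + C2H5 → C:2 H:5
Element totals:
  C: 9
  H: 11
  N: 1
  O: 2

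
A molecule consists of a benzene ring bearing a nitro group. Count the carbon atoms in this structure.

Atom tally by fragment:
  benzene ring core → C:6 H:6
  (− 1 ring H displaced by substituents)
  + NO2 → N:1 O:2
Element totals:
  C: 6
  H: 5
  N: 1
  O: 2

6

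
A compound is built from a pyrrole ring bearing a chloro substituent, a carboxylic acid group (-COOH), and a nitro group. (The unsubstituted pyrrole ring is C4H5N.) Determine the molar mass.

190.54 g/mol

Atom tally by fragment:
  pyrrole ring core → C:4 H:5 N:1
  (− 3 ring H displaced by substituents)
  + Cl → Cl:1
  + COOH → C:1 H:1 O:2
  + NO2 → N:1 O:2
Element totals:
  C: 5
  H: 3
  Cl: 1
  N: 2
  O: 4
Molecular formula: C5H3ClN2O4.
  M = 5(12.011) + 3(1.008) + 35.45 + 2(14.007) + 4(15.999)
    = 60.055 + 3.024 + 35.450 + 28.014 + 63.996 = 190.539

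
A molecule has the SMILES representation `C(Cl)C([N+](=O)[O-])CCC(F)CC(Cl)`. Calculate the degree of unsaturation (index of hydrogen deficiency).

1

Atom tally by fragment:
  ClCH2 → C:1 H:2 Cl:1
  CH(NO2) → C:1 H:1 N:1 O:2
  CH2 → C:1 H:2
  CH2 → C:1 H:2
  CH(F) → C:1 H:1 F:1
  CH2 → C:1 H:2
  CH2Cl → C:1 H:2 Cl:1
Element totals:
  C: 7
  H: 12
  Cl: 2
  F: 1
  N: 1
  O: 2
Molecular formula: C7H12Cl2FNO2.
DoU = (2C + 2 + N − H − X) / 2 = (2·7 + 2 + 1 − 12 − 3) / 2 = 1.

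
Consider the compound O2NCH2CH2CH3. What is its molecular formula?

Atom tally by fragment:
  O2NCH2 → C:1 H:2 N:1 O:2
  CH2 → C:1 H:2
  CH3 → C:1 H:3
Element totals:
  C: 3
  H: 7
  N: 1
  O: 2

C3H7NO2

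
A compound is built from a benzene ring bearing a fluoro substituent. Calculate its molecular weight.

Atom tally by fragment:
  benzene ring core → C:6 H:6
  (− 1 ring H displaced by substituents)
  + F → F:1
Element totals:
  C: 6
  H: 5
  F: 1
Molecular formula: C6H5F.
  M = 6(12.011) + 5(1.008) + 18.998
    = 72.066 + 5.040 + 18.998 = 96.104

96.10 g/mol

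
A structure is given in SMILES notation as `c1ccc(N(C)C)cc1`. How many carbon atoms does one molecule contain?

Atom tally by fragment:
  benzene ring core → C:6 H:6
  (− 1 ring H displaced by substituents)
  + N(CH3)2 → N:1 C:2 H:6
Element totals:
  C: 8
  H: 11
  N: 1

8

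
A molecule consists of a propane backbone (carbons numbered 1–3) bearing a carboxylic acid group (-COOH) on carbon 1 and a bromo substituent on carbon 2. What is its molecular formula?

Atom tally by fragment:
  HOOCCH2 → C:2 H:3 O:2
  CH(Br) → C:1 H:1 Br:1
  CH3 → C:1 H:3
Element totals:
  C: 4
  H: 7
  Br: 1
  O: 2

C4H7BrO2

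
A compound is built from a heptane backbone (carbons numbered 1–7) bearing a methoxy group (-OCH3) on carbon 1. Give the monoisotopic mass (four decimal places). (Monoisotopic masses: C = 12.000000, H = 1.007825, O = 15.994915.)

130.1358

Atom tally by fragment:
  CH3OCH2 → C:2 H:5 O:1
  CH2 → C:1 H:2
  CH2 → C:1 H:2
  CH2 → C:1 H:2
  CH2 → C:1 H:2
  CH2 → C:1 H:2
  CH3 → C:1 H:3
Element totals:
  C: 8
  H: 18
  O: 1
Molecular formula: C8H18O.
  M = 8(12.0) + 18(1.007825) + 15.994915
    = 96.000000 + 18.140850 + 15.994915 = 130.135765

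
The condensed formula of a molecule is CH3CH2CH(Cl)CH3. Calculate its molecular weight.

92.57 g/mol

Element totals:
  C: 4
  H: 9
  Cl: 1
Molecular formula: C4H9Cl.
  M = 4(12.011) + 9(1.008) + 35.45
    = 48.044 + 9.072 + 35.450 = 92.566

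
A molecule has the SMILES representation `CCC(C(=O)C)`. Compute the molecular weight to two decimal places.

Atom tally by fragment:
  CH3 → C:1 H:3
  CH2 → C:1 H:2
  CH2COCH3 → C:3 H:5 O:1
Element totals:
  C: 5
  H: 10
  O: 1
Molecular formula: C5H10O.
  M = 5(12.011) + 10(1.008) + 15.999
    = 60.055 + 10.080 + 15.999 = 86.134

86.13 g/mol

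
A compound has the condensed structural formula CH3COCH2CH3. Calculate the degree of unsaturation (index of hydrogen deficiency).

1

Atom tally by fragment:
  CH3COCH2 → C:3 H:5 O:1
  CH3 → C:1 H:3
Element totals:
  C: 4
  H: 8
  O: 1
Molecular formula: C4H8O.
DoU = (2C + 2 + N − H − X) / 2 = (2·4 + 2 + 0 − 8 − 0) / 2 = 1.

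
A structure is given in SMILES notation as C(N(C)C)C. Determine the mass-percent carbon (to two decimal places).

Atom tally by fragment:
  (CH3)2NCH2 → C:3 H:8 N:1
  CH3 → C:1 H:3
Element totals:
  C: 4
  H: 11
  N: 1
Molecular formula: C4H11N.
Molar mass = 73.139 g/mol.
Mass from C: 4 × 12.011 = 48.044 g/mol.
%C = 48.044 / 73.139 × 100 = 65.69%.

65.69%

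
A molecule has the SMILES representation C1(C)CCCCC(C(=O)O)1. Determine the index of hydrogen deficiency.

Atom tally by fragment:
  cyclohexane ring core → C:6 H:12
  (− 2 ring H displaced by substituents)
  + CH3 → C:1 H:3
  + COOH → C:1 H:1 O:2
Element totals:
  C: 8
  H: 14
  O: 2
Molecular formula: C8H14O2.
DoU = (2C + 2 + N − H − X) / 2 = (2·8 + 2 + 0 − 14 − 0) / 2 = 2.

2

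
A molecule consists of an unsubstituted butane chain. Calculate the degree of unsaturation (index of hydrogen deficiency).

Atom tally by fragment:
  CH3 → C:1 H:3
  CH2 → C:1 H:2
  CH2 → C:1 H:2
  CH3 → C:1 H:3
Element totals:
  C: 4
  H: 10
Molecular formula: C4H10.
DoU = (2C + 2 + N − H − X) / 2 = (2·4 + 2 + 0 − 10 − 0) / 2 = 0.

0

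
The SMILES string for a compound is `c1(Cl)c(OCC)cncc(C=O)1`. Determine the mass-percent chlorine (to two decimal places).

Atom tally by fragment:
  pyridine ring core → C:5 H:5 N:1
  (− 3 ring H displaced by substituents)
  + Cl → Cl:1
  + OC2H5 → C:2 H:5 O:1
  + CHO → C:1 H:1 O:1
Element totals:
  C: 8
  H: 8
  Cl: 1
  N: 1
  O: 2
Molecular formula: C8H8ClNO2.
Molar mass = 185.607 g/mol.
Mass from Cl: 1 × 35.45 = 35.450 g/mol.
%Cl = 35.450 / 185.607 × 100 = 19.10%.

19.10%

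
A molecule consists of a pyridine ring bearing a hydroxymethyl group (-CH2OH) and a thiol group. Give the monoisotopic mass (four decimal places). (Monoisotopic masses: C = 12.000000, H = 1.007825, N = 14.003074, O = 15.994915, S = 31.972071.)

Atom tally by fragment:
  pyridine ring core → C:5 H:5 N:1
  (− 2 ring H displaced by substituents)
  + CH2OH → C:1 H:3 O:1
  + SH → S:1 H:1
Element totals:
  C: 6
  H: 7
  N: 1
  O: 1
  S: 1
Molecular formula: C6H7NOS.
  M = 6(12.0) + 7(1.007825) + 14.003074 + 15.994915 + 31.972071
    = 72.000000 + 7.054775 + 14.003074 + 15.994915 + 31.972071 = 141.024835

141.0248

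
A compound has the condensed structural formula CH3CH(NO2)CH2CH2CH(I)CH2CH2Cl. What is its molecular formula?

C7H13ClINO2

Atom tally by fragment:
  CH3 → C:1 H:3
  CH(NO2) → C:1 H:1 N:1 O:2
  CH2 → C:1 H:2
  CH2 → C:1 H:2
  CH(I) → C:1 H:1 I:1
  CH2 → C:1 H:2
  CH2Cl → C:1 H:2 Cl:1
Element totals:
  C: 7
  H: 13
  Cl: 1
  I: 1
  N: 1
  O: 2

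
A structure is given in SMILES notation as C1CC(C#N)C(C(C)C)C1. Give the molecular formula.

C9H15N

Atom tally by fragment:
  cyclopentane ring core → C:5 H:10
  (− 2 ring H displaced by substituents)
  + CN → C:1 N:1
  + CH(CH3)2 → C:3 H:7
Element totals:
  C: 9
  H: 15
  N: 1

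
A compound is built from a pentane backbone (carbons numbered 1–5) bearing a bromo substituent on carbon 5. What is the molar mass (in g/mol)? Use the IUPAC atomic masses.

Atom tally by fragment:
  CH3 → C:1 H:3
  CH2 → C:1 H:2
  CH2 → C:1 H:2
  CH2 → C:1 H:2
  CH2Br → C:1 H:2 Br:1
Element totals:
  C: 5
  H: 11
  Br: 1
Molecular formula: C5H11Br.
  M = 5(12.011) + 11(1.008) + 79.904
    = 60.055 + 11.088 + 79.904 = 151.047

151.05 g/mol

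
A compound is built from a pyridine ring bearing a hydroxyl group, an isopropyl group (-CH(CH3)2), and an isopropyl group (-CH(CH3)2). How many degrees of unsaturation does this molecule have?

Atom tally by fragment:
  pyridine ring core → C:5 H:5 N:1
  (− 3 ring H displaced by substituents)
  + OH → O:1 H:1
  + CH(CH3)2 → C:3 H:7
  + CH(CH3)2 → C:3 H:7
Element totals:
  C: 11
  H: 17
  N: 1
  O: 1
Molecular formula: C11H17NO.
DoU = (2C + 2 + N − H − X) / 2 = (2·11 + 2 + 1 − 17 − 0) / 2 = 4.

4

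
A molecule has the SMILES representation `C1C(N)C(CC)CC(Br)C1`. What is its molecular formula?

Atom tally by fragment:
  cyclohexane ring core → C:6 H:12
  (− 3 ring H displaced by substituents)
  + NH2 → N:1 H:2
  + C2H5 → C:2 H:5
  + Br → Br:1
Element totals:
  C: 8
  H: 16
  Br: 1
  N: 1

C8H16BrN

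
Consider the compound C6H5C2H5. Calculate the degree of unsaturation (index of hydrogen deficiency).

4

Atom tally by fragment:
  benzene ring core → C:6 H:6
  (− 1 ring H displaced by substituents)
  + C2H5 → C:2 H:5
Element totals:
  C: 8
  H: 10
Molecular formula: C8H10.
DoU = (2C + 2 + N − H − X) / 2 = (2·8 + 2 + 0 − 10 − 0) / 2 = 4.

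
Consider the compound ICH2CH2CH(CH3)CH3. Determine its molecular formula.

Element totals:
  C: 5
  H: 11
  I: 1

C5H11I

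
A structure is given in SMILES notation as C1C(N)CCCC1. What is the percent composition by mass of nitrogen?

Atom tally by fragment:
  cyclohexane ring core → C:6 H:12
  (− 1 ring H displaced by substituents)
  + NH2 → N:1 H:2
Element totals:
  C: 6
  H: 13
  N: 1
Molecular formula: C6H13N.
Molar mass = 99.177 g/mol.
Mass from N: 1 × 14.007 = 14.007 g/mol.
%N = 14.007 / 99.177 × 100 = 14.12%.

14.12%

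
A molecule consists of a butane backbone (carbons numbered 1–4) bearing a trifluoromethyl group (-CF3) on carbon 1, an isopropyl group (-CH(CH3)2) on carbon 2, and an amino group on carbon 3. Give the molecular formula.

C8H16F3N

Atom tally by fragment:
  F3CCH2 → C:2 H:2 F:3
  CH(CH(CH3)2) → C:4 H:8
  CH(NH2) → C:1 H:3 N:1
  CH3 → C:1 H:3
Element totals:
  C: 8
  H: 16
  F: 3
  N: 1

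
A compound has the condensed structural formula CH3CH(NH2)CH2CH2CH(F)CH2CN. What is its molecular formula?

Element totals:
  C: 7
  H: 13
  F: 1
  N: 2

C7H13FN2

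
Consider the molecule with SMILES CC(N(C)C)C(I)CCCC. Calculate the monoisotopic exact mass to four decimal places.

269.0640

Atom tally by fragment:
  CH3 → C:1 H:3
  CH(N(CH3)2) → C:3 H:7 N:1
  CH(I) → C:1 H:1 I:1
  CH2 → C:1 H:2
  CH2 → C:1 H:2
  CH2 → C:1 H:2
  CH3 → C:1 H:3
Element totals:
  C: 9
  H: 20
  I: 1
  N: 1
Molecular formula: C9H20IN.
  M = 9(12.0) + 20(1.007825) + 126.904472 + 14.003074
    = 108.000000 + 20.156500 + 126.904472 + 14.003074 = 269.064046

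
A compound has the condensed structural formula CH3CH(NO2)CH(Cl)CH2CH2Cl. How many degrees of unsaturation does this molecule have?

1

Atom tally by fragment:
  CH3 → C:1 H:3
  CH(NO2) → C:1 H:1 N:1 O:2
  CH(Cl) → C:1 H:1 Cl:1
  CH2 → C:1 H:2
  CH2Cl → C:1 H:2 Cl:1
Element totals:
  C: 5
  H: 9
  Cl: 2
  N: 1
  O: 2
Molecular formula: C5H9Cl2NO2.
DoU = (2C + 2 + N − H − X) / 2 = (2·5 + 2 + 1 − 9 − 2) / 2 = 1.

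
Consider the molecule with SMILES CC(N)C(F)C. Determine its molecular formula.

Atom tally by fragment:
  CH3 → C:1 H:3
  CH(NH2) → C:1 H:3 N:1
  CH(F) → C:1 H:1 F:1
  CH3 → C:1 H:3
Element totals:
  C: 4
  H: 10
  F: 1
  N: 1

C4H10FN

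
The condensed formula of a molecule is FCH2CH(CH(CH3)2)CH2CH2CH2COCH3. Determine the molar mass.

Element totals:
  C: 10
  H: 19
  F: 1
  O: 1
Molecular formula: C10H19FO.
  M = 10(12.011) + 19(1.008) + 18.998 + 15.999
    = 120.110 + 19.152 + 18.998 + 15.999 = 174.259

174.26 g/mol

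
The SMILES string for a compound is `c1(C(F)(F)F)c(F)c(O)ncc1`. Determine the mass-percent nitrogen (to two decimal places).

7.73%

Atom tally by fragment:
  pyridine ring core → C:5 H:5 N:1
  (− 3 ring H displaced by substituents)
  + CF3 → C:1 F:3
  + F → F:1
  + OH → O:1 H:1
Element totals:
  C: 6
  H: 3
  F: 4
  N: 1
  O: 1
Molecular formula: C6H3F4NO.
Molar mass = 181.088 g/mol.
Mass from N: 1 × 14.007 = 14.007 g/mol.
%N = 14.007 / 181.088 × 100 = 7.73%.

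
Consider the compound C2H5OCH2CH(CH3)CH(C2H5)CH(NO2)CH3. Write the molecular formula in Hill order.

Atom tally by fragment:
  C2H5OCH2 → C:3 H:7 O:1
  CH(CH3) → C:2 H:4
  CH(C2H5) → C:3 H:6
  CH(NO2) → C:1 H:1 N:1 O:2
  CH3 → C:1 H:3
Element totals:
  C: 10
  H: 21
  N: 1
  O: 3

C10H21NO3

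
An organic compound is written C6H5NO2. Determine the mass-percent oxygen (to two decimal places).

Element totals:
  C: 6
  H: 5
  N: 1
  O: 2
Molecular formula: C6H5NO2.
Molar mass = 123.111 g/mol.
Mass from O: 2 × 15.999 = 31.998 g/mol.
%O = 31.998 / 123.111 × 100 = 25.99%.

25.99%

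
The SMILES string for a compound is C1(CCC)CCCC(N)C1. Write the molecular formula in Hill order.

Atom tally by fragment:
  cyclohexane ring core → C:6 H:12
  (− 2 ring H displaced by substituents)
  + CH2CH2CH3 → C:3 H:7
  + NH2 → N:1 H:2
Element totals:
  C: 9
  H: 19
  N: 1

C9H19N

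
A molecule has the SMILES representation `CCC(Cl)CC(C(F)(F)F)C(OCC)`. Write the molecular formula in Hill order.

Atom tally by fragment:
  CH3 → C:1 H:3
  CH2 → C:1 H:2
  CH(Cl) → C:1 H:1 Cl:1
  CH2 → C:1 H:2
  CH(CF3) → C:2 H:1 F:3
  CH2OC2H5 → C:3 H:7 O:1
Element totals:
  C: 9
  H: 16
  Cl: 1
  F: 3
  O: 1

C9H16ClF3O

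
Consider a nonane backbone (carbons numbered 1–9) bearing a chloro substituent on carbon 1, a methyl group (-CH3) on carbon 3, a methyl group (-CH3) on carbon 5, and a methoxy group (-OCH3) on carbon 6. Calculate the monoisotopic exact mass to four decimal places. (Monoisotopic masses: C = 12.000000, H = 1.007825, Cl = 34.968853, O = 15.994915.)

220.1594

Atom tally by fragment:
  ClCH2 → C:1 H:2 Cl:1
  CH2 → C:1 H:2
  CH(CH3) → C:2 H:4
  CH2 → C:1 H:2
  CH(CH3) → C:2 H:4
  CH(OCH3) → C:2 H:4 O:1
  CH2 → C:1 H:2
  CH2 → C:1 H:2
  CH3 → C:1 H:3
Element totals:
  C: 12
  H: 25
  Cl: 1
  O: 1
Molecular formula: C12H25ClO.
  M = 12(12.0) + 25(1.007825) + 34.968853 + 15.994915
    = 144.000000 + 25.195625 + 34.968853 + 15.994915 = 220.159393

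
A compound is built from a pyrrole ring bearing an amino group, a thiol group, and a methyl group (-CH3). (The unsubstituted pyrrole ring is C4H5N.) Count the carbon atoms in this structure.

Atom tally by fragment:
  pyrrole ring core → C:4 H:5 N:1
  (− 3 ring H displaced by substituents)
  + NH2 → N:1 H:2
  + SH → S:1 H:1
  + CH3 → C:1 H:3
Element totals:
  C: 5
  H: 8
  N: 2
  S: 1

5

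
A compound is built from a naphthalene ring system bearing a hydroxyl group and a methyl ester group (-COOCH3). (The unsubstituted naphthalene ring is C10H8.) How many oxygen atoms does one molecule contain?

Atom tally by fragment:
  naphthalene ring system core → C:10 H:8
  (− 2 ring H displaced by substituents)
  + OH → O:1 H:1
  + COOCH3 → C:2 H:3 O:2
Element totals:
  C: 12
  H: 10
  O: 3

3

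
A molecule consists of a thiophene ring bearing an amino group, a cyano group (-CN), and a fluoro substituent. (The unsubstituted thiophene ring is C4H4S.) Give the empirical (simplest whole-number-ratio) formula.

C5H3FN2S

Atom tally by fragment:
  thiophene ring core → C:4 H:4 S:1
  (− 3 ring H displaced by substituents)
  + NH2 → N:1 H:2
  + CN → C:1 N:1
  + F → F:1
Element totals:
  C: 5
  H: 3
  F: 1
  N: 2
  S: 1
Molecular formula: C5H3FN2S.
gcd of subscripts (5, 1, 3, 2, 1) = 1, so the empirical formula equals the molecular formula.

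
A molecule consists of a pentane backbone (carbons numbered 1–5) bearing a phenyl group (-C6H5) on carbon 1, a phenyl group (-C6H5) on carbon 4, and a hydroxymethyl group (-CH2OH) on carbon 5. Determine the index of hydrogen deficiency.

8

Atom tally by fragment:
  C6H5CH2 → C:7 H:7
  CH2 → C:1 H:2
  CH2 → C:1 H:2
  CH(C6H5) → C:7 H:6
  CH2CH2OH → C:2 H:5 O:1
Element totals:
  C: 18
  H: 22
  O: 1
Molecular formula: C18H22O.
DoU = (2C + 2 + N − H − X) / 2 = (2·18 + 2 + 0 − 22 − 0) / 2 = 8.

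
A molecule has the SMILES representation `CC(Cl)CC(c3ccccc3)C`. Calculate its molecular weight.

182.69 g/mol

Atom tally by fragment:
  CH3 → C:1 H:3
  CH(Cl) → C:1 H:1 Cl:1
  CH2 → C:1 H:2
  CH(C6H5) → C:7 H:6
  CH3 → C:1 H:3
Element totals:
  C: 11
  H: 15
  Cl: 1
Molecular formula: C11H15Cl.
  M = 11(12.011) + 15(1.008) + 35.45
    = 132.121 + 15.120 + 35.450 = 182.691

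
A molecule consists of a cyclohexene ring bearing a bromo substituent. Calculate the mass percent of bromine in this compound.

49.62%

Atom tally by fragment:
  cyclohexene ring core → C:6 H:10
  (− 1 ring H displaced by substituents)
  + Br → Br:1
Element totals:
  C: 6
  H: 9
  Br: 1
Molecular formula: C6H9Br.
Molar mass = 161.042 g/mol.
Mass from Br: 1 × 79.904 = 79.904 g/mol.
%Br = 79.904 / 161.042 × 100 = 49.62%.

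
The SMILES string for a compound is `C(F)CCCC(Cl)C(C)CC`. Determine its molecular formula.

C9H18ClF

Atom tally by fragment:
  FCH2 → C:1 H:2 F:1
  CH2 → C:1 H:2
  CH2 → C:1 H:2
  CH2 → C:1 H:2
  CH(Cl) → C:1 H:1 Cl:1
  CH(CH3) → C:2 H:4
  CH2 → C:1 H:2
  CH3 → C:1 H:3
Element totals:
  C: 9
  H: 18
  Cl: 1
  F: 1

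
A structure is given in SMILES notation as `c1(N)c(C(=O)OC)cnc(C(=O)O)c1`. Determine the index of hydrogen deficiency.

Atom tally by fragment:
  pyridine ring core → C:5 H:5 N:1
  (− 3 ring H displaced by substituents)
  + NH2 → N:1 H:2
  + COOCH3 → C:2 H:3 O:2
  + COOH → C:1 H:1 O:2
Element totals:
  C: 8
  H: 8
  N: 2
  O: 4
Molecular formula: C8H8N2O4.
DoU = (2C + 2 + N − H − X) / 2 = (2·8 + 2 + 2 − 8 − 0) / 2 = 6.

6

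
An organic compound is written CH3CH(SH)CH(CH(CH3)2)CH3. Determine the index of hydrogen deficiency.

Atom tally by fragment:
  CH3 → C:1 H:3
  CH(SH) → C:1 H:2 S:1
  CH(CH(CH3)2) → C:4 H:8
  CH3 → C:1 H:3
Element totals:
  C: 7
  H: 16
  S: 1
Molecular formula: C7H16S.
DoU = (2C + 2 + N − H − X) / 2 = (2·7 + 2 + 0 − 16 − 0) / 2 = 0.

0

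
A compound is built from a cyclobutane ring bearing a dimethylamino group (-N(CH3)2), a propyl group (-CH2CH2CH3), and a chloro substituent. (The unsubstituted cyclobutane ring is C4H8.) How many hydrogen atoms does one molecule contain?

Atom tally by fragment:
  cyclobutane ring core → C:4 H:8
  (− 3 ring H displaced by substituents)
  + N(CH3)2 → N:1 C:2 H:6
  + CH2CH2CH3 → C:3 H:7
  + Cl → Cl:1
Element totals:
  C: 9
  H: 18
  Cl: 1
  N: 1

18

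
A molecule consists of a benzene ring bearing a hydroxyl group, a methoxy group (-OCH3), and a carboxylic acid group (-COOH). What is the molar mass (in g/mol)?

Atom tally by fragment:
  benzene ring core → C:6 H:6
  (− 3 ring H displaced by substituents)
  + OH → O:1 H:1
  + OCH3 → C:1 H:3 O:1
  + COOH → C:1 H:1 O:2
Element totals:
  C: 8
  H: 8
  O: 4
Molecular formula: C8H8O4.
  M = 8(12.011) + 8(1.008) + 4(15.999)
    = 96.088 + 8.064 + 63.996 = 168.148

168.15 g/mol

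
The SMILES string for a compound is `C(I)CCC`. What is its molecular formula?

C4H9I

Atom tally by fragment:
  ICH2 → C:1 H:2 I:1
  CH2 → C:1 H:2
  CH2 → C:1 H:2
  CH3 → C:1 H:3
Element totals:
  C: 4
  H: 9
  I: 1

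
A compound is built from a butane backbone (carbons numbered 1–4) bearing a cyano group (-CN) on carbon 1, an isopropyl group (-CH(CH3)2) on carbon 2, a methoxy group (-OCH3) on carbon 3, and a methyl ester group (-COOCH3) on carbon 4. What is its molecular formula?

Atom tally by fragment:
  NCCH2 → C:2 H:2 N:1
  CH(CH(CH3)2) → C:4 H:8
  CH(OCH3) → C:2 H:4 O:1
  CH2COOCH3 → C:3 H:5 O:2
Element totals:
  C: 11
  H: 19
  N: 1
  O: 3

C11H19NO3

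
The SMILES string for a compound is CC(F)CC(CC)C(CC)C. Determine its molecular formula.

C10H21F

Atom tally by fragment:
  CH3 → C:1 H:3
  CH(F) → C:1 H:1 F:1
  CH2 → C:1 H:2
  CH(C2H5) → C:3 H:6
  CH(C2H5) → C:3 H:6
  CH3 → C:1 H:3
Element totals:
  C: 10
  H: 21
  F: 1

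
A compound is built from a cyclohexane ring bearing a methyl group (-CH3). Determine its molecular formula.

Atom tally by fragment:
  cyclohexane ring core → C:6 H:12
  (− 1 ring H displaced by substituents)
  + CH3 → C:1 H:3
Element totals:
  C: 7
  H: 14

C7H14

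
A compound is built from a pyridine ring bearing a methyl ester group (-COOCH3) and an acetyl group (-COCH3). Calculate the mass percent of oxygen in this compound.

26.79%

Atom tally by fragment:
  pyridine ring core → C:5 H:5 N:1
  (− 2 ring H displaced by substituents)
  + COOCH3 → C:2 H:3 O:2
  + COCH3 → C:2 H:3 O:1
Element totals:
  C: 9
  H: 9
  N: 1
  O: 3
Molecular formula: C9H9NO3.
Molar mass = 179.175 g/mol.
Mass from O: 3 × 15.999 = 47.997 g/mol.
%O = 47.997 / 179.175 × 100 = 26.79%.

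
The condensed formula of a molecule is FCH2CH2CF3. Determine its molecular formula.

C3H4F4

Atom tally by fragment:
  FCH2 → C:1 H:2 F:1
  CH2CF3 → C:2 H:2 F:3
Element totals:
  C: 3
  H: 4
  F: 4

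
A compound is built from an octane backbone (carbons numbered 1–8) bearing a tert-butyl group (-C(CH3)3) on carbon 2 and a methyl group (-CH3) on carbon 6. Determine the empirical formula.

C13H28

Atom tally by fragment:
  CH3 → C:1 H:3
  CH(C(CH3)3) → C:5 H:10
  CH2 → C:1 H:2
  CH2 → C:1 H:2
  CH2 → C:1 H:2
  CH(CH3) → C:2 H:4
  CH2 → C:1 H:2
  CH3 → C:1 H:3
Element totals:
  C: 13
  H: 28
Molecular formula: C13H28.
gcd of subscripts (13, 28) = 1, so the empirical formula equals the molecular formula.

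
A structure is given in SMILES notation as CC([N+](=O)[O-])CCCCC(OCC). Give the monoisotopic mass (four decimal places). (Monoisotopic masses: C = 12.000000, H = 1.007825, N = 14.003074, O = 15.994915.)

Atom tally by fragment:
  CH3 → C:1 H:3
  CH(NO2) → C:1 H:1 N:1 O:2
  CH2 → C:1 H:2
  CH2 → C:1 H:2
  CH2 → C:1 H:2
  CH2 → C:1 H:2
  CH2OC2H5 → C:3 H:7 O:1
Element totals:
  C: 9
  H: 19
  N: 1
  O: 3
Molecular formula: C9H19NO3.
  M = 9(12.0) + 19(1.007825) + 14.003074 + 3(15.994915)
    = 108.000000 + 19.148675 + 14.003074 + 47.984745 = 189.136494

189.1365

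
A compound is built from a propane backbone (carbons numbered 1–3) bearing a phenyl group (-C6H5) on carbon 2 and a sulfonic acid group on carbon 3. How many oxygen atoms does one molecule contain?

Atom tally by fragment:
  CH3 → C:1 H:3
  CH(C6H5) → C:7 H:6
  CH2SO3H → C:1 H:3 S:1 O:3
Element totals:
  C: 9
  H: 12
  O: 3
  S: 1

3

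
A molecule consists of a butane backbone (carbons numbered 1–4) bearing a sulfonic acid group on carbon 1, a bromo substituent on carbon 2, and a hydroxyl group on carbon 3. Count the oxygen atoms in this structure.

Atom tally by fragment:
  HO3SCH2 → C:1 H:3 S:1 O:3
  CH(Br) → C:1 H:1 Br:1
  CH(OH) → C:1 H:2 O:1
  CH3 → C:1 H:3
Element totals:
  C: 4
  H: 9
  Br: 1
  O: 4
  S: 1

4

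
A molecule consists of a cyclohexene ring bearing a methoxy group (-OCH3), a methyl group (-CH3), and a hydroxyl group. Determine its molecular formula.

Atom tally by fragment:
  cyclohexene ring core → C:6 H:10
  (− 3 ring H displaced by substituents)
  + OCH3 → C:1 H:3 O:1
  + CH3 → C:1 H:3
  + OH → O:1 H:1
Element totals:
  C: 8
  H: 14
  O: 2

C8H14O2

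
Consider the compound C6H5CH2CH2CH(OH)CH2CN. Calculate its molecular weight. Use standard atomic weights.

Atom tally by fragment:
  C6H5CH2 → C:7 H:7
  CH2 → C:1 H:2
  CH(OH) → C:1 H:2 O:1
  CH2CN → C:2 H:2 N:1
Element totals:
  C: 11
  H: 13
  N: 1
  O: 1
Molecular formula: C11H13NO.
  M = 11(12.011) + 13(1.008) + 14.007 + 15.999
    = 132.121 + 13.104 + 14.007 + 15.999 = 175.231

175.23 g/mol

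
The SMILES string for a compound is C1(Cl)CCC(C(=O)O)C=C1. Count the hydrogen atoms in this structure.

Atom tally by fragment:
  cyclohexene ring core → C:6 H:10
  (− 2 ring H displaced by substituents)
  + Cl → Cl:1
  + COOH → C:1 H:1 O:2
Element totals:
  C: 7
  H: 9
  Cl: 1
  O: 2

9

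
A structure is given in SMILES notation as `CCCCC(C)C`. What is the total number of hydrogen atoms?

16

Atom tally by fragment:
  CH3 → C:1 H:3
  CH2 → C:1 H:2
  CH2 → C:1 H:2
  CH2 → C:1 H:2
  CH(CH3) → C:2 H:4
  CH3 → C:1 H:3
Element totals:
  C: 7
  H: 16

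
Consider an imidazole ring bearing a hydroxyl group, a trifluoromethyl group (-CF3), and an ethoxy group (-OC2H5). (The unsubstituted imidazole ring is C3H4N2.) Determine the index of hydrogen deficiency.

3

Atom tally by fragment:
  imidazole ring core → C:3 H:4 N:2
  (− 3 ring H displaced by substituents)
  + OH → O:1 H:1
  + CF3 → C:1 F:3
  + OC2H5 → C:2 H:5 O:1
Element totals:
  C: 6
  H: 7
  F: 3
  N: 2
  O: 2
Molecular formula: C6H7F3N2O2.
DoU = (2C + 2 + N − H − X) / 2 = (2·6 + 2 + 2 − 7 − 3) / 2 = 3.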